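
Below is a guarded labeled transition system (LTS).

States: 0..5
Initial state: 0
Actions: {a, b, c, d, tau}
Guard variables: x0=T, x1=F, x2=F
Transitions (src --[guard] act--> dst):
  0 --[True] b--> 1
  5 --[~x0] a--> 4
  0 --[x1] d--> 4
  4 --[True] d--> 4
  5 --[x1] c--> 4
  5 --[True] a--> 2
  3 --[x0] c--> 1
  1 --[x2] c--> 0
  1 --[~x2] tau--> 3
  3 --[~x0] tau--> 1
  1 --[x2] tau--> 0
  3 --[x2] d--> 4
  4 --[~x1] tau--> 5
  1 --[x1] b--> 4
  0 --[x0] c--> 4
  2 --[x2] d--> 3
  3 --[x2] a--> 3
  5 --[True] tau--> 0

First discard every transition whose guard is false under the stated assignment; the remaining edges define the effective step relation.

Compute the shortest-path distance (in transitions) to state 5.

BFS to 5:
  L0 = {0}
  L1 = {1,4}
  L2 = {3,5}
depth(5)=2, e.g. c·tau

Answer: 2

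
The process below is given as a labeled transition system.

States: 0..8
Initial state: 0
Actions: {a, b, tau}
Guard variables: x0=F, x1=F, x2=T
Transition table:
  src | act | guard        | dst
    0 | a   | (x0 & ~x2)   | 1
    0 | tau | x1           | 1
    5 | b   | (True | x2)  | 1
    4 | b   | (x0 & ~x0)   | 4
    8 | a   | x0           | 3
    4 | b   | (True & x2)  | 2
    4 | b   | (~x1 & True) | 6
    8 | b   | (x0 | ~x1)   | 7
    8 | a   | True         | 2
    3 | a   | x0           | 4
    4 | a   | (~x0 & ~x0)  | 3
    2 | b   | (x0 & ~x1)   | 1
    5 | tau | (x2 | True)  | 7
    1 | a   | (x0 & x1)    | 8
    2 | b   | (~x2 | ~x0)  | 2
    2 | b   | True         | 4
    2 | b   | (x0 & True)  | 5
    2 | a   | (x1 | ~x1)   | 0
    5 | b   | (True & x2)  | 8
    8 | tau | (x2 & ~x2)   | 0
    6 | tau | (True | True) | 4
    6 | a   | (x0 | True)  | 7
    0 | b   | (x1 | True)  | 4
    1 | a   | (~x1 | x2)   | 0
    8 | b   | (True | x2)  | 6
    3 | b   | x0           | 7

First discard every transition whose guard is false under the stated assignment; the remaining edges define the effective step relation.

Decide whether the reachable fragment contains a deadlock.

Answer: DEADLOCK at state 3

Trace:
R = {0,2,3,4,6,7}
  0: b→4  [1 exit(s)]
  2: a→0  b→2  b→4  [3 exit(s)]
  3: ∅  [no exit]
  4: a→3  b→2  b→6  [3 exit(s)]
  6: a→7  tau→4  [2 exit(s)]
  7: ∅  [no exit]
witness 3: b·a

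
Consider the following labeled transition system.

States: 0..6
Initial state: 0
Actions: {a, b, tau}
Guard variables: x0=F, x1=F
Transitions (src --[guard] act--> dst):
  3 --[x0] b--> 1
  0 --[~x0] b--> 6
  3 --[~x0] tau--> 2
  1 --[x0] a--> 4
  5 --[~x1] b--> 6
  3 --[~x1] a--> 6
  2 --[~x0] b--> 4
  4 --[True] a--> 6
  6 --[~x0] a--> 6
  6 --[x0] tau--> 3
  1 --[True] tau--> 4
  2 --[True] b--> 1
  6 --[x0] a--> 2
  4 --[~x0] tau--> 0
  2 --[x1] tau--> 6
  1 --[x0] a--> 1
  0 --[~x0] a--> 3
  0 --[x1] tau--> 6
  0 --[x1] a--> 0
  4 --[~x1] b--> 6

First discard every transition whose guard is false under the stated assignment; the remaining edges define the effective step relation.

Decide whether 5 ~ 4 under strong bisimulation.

Answer: NOT BISIMILAR

Analysis:
Compute ~ classes (split until stable):
  P[0] = {{0,1,2,3,4,5,6}}
  P[1] = {{0},{1},{2,5},{3},{4},{6}}
  P[2] = {{0},{1},{2},{3},{4},{5},{6}}
Fixed point at round 3; 7 class(es).
class of 5: {5}; class of 4: {4}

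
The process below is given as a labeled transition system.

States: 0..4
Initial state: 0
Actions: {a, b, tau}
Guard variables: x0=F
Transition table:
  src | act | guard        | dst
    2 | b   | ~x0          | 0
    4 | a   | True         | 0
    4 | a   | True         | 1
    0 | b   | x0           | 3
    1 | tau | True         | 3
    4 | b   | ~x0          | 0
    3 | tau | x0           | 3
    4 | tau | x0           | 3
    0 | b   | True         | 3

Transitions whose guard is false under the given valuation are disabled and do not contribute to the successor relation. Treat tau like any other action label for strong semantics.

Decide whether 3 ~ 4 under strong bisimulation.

Refine partition for ~:
  P[0] = {{0,1,2,3,4}}
  P[1] = {{0,2},{1},{3},{4}}
  P[2] = {{0},{1},{2},{3},{4}}
5 equivalence class(es) (converged in 3)
class of 3: {3}; class of 4: {4}

Answer: NOT BISIMILAR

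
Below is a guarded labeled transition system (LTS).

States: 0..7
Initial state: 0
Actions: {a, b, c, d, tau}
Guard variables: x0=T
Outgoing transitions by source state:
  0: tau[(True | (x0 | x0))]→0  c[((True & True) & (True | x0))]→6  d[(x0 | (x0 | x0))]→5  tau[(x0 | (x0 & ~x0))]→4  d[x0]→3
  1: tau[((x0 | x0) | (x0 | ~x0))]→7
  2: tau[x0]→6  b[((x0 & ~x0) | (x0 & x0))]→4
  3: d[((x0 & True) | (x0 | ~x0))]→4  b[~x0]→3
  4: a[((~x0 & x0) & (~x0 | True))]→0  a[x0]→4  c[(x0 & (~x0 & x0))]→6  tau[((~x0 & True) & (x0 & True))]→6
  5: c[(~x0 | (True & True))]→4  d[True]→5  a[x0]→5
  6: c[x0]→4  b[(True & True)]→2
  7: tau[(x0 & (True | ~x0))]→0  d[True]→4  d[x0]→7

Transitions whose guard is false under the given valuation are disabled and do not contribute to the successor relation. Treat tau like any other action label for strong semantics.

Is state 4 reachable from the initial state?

Answer: REACHABLE

Working:
18 transition(s) survive guard evaluation.
Layer 0: {0}
Layer 1: {3,4,5,6}  now seen {0,3,4,5,6}
Layer 2: {2}  now seen {0,2,3,4,5,6}
Reachable = {0,2,3,4,5,6}
trace reaching 4: tau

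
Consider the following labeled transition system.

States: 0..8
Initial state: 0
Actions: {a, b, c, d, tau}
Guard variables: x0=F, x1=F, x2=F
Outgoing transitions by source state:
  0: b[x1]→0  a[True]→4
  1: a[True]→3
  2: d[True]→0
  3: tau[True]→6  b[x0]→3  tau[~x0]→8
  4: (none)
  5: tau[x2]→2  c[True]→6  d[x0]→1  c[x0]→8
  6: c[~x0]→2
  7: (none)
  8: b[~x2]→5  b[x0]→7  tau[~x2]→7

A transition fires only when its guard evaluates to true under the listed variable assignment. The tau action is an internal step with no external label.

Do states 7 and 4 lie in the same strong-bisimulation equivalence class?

Refine partition for ~:
  π0 = {{0,1,2,3,4,5,6,7,8}}
  π1 = {{0,1},{2},{3},{4,7},{5,6},{8}}
  π2 = {{0},{1},{2},{3},{4,7},{5},{6},{8}}
8 equivalence class(es) (converged in 3)
class of 7: {4,7}; class of 4: {4,7}

Answer: BISIMILAR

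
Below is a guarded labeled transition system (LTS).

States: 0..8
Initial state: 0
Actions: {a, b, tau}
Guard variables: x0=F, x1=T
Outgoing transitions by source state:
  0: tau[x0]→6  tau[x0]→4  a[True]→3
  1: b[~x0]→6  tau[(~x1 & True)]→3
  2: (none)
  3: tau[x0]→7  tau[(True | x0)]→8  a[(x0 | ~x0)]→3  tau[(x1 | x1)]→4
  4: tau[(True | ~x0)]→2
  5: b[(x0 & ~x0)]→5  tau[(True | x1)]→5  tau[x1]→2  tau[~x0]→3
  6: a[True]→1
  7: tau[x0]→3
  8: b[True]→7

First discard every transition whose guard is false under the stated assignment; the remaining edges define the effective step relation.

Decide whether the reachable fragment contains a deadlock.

Answer: DEADLOCK at state 2

Trace:
R = {0,2,3,4,7,8}
  0: a→3  [deg 1]
  2: ∅  [deadlock]
  3: a→3  tau→4  tau→8  [deg 3]
  4: tau→2  [deg 1]
  7: ∅  [deadlock]
  8: b→7  [deg 1]
trace reaching 2: a·tau·tau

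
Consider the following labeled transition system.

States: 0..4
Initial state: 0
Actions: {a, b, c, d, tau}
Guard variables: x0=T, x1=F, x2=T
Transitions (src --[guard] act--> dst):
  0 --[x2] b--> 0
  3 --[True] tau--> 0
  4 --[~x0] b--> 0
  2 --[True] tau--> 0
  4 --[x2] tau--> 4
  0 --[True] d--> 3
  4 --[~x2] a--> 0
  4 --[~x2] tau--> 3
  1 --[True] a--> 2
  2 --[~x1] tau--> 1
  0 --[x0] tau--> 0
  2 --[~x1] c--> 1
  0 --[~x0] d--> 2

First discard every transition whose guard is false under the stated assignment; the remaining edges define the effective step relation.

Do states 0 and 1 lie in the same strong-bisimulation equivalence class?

Answer: NOT BISIMILAR

Working:
Refine partition for ~:
  P[0] = {{0,1,2,3,4}}
  P[1] = {{0},{1},{2},{3,4}}
  P[2] = {{0},{1},{2},{3},{4}}
stable after 3 split(s): 5 block(s)
0∈{0}, 1∈{1}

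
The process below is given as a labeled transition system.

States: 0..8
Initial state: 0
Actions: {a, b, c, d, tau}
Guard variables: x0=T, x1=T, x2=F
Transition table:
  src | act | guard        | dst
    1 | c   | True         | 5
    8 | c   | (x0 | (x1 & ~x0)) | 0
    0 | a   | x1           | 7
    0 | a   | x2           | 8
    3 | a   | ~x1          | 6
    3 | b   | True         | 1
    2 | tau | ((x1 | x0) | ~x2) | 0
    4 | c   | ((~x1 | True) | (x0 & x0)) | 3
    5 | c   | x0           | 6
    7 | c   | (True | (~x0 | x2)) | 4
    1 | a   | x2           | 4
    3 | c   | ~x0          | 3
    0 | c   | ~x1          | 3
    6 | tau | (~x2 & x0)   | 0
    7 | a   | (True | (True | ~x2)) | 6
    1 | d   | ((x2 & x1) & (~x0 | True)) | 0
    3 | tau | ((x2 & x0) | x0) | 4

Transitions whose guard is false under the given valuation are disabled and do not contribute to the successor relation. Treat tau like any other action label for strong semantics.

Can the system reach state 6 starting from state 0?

Answer: REACHABLE

Working:
After dropping false guards: 11 live edges.
L0 = {0}
L1 = {7}  now seen {0,7}
L2 = {4,6}  now seen {0,4,6,7}
L3 = {3}  now seen {0,3,4,6,7}
L4 = {1}  now seen {0,1,3,4,6,7}
L5 = {5}  now seen {0,1,3,4,5,6,7}
Reachable = {0,1,3,4,5,6,7}
trace reaching 6: a·a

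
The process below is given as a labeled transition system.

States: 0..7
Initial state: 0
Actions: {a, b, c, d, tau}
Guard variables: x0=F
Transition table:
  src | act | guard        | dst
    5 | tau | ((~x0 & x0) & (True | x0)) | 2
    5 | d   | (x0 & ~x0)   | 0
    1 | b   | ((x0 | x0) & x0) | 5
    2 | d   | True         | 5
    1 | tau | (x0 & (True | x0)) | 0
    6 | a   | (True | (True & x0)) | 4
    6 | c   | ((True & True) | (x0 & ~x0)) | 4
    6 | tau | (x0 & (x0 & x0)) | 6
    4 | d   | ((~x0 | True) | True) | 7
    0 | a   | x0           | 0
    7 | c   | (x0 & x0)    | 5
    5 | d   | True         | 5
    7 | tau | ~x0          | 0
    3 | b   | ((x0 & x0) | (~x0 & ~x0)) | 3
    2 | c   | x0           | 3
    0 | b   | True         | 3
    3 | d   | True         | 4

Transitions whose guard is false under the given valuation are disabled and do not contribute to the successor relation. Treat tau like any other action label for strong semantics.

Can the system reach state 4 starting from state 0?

Answer: REACHABLE

Analysis:
9 transition(s) survive guard evaluation.
depth 0: {0}
depth 1: {3}  total {0,3}
depth 2: {4}  total {0,3,4}
depth 3: {7}  total {0,3,4,7}
R = {0,3,4,7}
trace reaching 4: b·d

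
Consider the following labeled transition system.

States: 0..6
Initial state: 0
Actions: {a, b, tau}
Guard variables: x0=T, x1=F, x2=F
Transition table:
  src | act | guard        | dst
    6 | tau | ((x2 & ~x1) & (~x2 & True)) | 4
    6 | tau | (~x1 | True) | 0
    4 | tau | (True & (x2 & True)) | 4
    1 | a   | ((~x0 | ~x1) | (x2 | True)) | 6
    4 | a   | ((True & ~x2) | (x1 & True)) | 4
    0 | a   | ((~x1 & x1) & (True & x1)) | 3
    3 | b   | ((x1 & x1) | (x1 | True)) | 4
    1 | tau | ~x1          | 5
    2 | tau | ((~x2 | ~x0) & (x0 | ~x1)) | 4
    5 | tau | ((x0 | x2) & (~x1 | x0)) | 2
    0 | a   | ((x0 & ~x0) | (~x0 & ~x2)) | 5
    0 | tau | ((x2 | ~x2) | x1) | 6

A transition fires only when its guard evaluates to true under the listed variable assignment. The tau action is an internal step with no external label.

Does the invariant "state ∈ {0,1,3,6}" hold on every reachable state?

Allowed set {0,1,3,6}
R = {0,6}
  0: ok
  6: ok

Answer: INVARIANT HOLDS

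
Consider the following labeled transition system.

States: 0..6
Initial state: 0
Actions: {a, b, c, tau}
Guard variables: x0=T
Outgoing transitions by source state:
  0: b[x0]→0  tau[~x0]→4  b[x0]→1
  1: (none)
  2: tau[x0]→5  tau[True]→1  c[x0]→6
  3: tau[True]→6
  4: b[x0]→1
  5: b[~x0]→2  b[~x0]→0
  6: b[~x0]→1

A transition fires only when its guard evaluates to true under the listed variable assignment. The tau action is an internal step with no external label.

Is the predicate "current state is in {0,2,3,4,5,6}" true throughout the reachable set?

Inv-set: {0,2,3,4,5,6}
R = {0,1}
  0: safe
  1: ✗ unsafe
reach 1 via b — violates

Answer: INVARIANT VIOLATED at state 1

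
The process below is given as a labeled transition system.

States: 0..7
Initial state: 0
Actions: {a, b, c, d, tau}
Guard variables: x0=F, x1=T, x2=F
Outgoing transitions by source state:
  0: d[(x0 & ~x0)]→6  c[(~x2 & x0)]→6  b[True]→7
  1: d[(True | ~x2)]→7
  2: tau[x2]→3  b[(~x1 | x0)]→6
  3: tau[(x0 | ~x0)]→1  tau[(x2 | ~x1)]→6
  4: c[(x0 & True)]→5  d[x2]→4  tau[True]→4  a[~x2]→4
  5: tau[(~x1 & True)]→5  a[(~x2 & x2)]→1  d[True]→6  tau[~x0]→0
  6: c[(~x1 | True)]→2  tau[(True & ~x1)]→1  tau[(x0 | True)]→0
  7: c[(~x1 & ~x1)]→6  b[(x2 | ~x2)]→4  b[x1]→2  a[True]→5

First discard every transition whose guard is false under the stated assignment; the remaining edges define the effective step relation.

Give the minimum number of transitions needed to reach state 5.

Layered search for 5:
  Layer 0: {0}
  Layer 1: {7}
  Layer 2: {2,4,5}
5 enters at depth 2; path b·a

Answer: 2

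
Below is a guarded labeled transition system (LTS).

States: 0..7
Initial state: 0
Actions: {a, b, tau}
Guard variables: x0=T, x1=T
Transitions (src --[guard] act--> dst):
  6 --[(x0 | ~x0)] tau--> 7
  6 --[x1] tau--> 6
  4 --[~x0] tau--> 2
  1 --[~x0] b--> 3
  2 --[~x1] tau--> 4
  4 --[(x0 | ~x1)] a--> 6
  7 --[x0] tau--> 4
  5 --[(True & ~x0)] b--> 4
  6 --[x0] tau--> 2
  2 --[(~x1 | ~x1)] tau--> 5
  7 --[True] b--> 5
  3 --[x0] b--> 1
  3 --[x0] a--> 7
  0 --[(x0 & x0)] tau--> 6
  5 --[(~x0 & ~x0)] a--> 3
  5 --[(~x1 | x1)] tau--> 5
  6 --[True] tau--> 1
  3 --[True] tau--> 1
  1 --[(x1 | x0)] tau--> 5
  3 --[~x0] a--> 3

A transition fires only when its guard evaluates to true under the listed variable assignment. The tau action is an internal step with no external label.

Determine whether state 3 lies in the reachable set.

After dropping false guards: 13 live edges.
L0 = {0}
L1 = {6}  now seen {0,6}
L2 = {1,2,7}  now seen {0,1,2,6,7}
L3 = {4,5}  now seen {0,1,2,4,5,6,7}
Reach set: {0,1,2,4,5,6,7}

Answer: UNREACHABLE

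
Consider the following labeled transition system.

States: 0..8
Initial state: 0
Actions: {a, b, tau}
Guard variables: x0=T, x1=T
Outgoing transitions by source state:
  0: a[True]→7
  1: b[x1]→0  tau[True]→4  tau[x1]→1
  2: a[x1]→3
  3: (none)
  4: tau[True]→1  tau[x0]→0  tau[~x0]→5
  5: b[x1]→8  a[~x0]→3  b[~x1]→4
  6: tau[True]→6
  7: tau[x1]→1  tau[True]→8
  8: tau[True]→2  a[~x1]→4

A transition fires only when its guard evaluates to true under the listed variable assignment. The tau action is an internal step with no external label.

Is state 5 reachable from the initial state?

After dropping false guards: 12 live edges.
depth 0: {0}
depth 1: {7}  now seen {0,7}
depth 2: {1,8}  now seen {0,1,7,8}
depth 3: {2,4}  now seen {0,1,2,4,7,8}
depth 4: {3}  now seen {0,1,2,3,4,7,8}
Reach set: {0,1,2,3,4,7,8}

Answer: UNREACHABLE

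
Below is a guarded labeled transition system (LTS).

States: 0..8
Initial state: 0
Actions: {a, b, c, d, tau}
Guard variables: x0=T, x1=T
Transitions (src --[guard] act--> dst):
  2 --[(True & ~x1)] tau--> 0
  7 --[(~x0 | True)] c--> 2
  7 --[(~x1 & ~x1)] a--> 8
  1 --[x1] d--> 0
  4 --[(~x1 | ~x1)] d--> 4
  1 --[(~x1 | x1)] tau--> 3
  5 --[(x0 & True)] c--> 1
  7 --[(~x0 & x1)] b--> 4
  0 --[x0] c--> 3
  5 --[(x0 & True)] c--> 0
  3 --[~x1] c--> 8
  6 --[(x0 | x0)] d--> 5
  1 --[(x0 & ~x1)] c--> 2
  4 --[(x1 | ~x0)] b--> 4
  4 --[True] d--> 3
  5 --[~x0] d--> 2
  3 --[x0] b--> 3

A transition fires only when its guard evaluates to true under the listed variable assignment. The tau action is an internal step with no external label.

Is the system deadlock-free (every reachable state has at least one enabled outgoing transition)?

Answer: DEADLOCK-FREE

Analysis:
Reachable = {0,3}
  0: c→3  [deg 1]
  3: b→3  [deg 1]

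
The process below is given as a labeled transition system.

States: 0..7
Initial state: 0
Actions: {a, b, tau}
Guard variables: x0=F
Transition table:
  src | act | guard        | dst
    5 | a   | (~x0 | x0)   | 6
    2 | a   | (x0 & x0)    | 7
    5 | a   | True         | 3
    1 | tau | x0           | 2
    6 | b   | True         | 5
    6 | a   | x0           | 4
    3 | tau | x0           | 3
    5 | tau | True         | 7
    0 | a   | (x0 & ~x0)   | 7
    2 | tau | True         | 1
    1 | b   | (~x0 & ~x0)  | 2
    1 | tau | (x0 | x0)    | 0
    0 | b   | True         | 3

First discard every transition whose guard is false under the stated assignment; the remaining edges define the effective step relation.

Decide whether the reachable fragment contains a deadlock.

R = {0,3}
  0: b→3  [1 exit(s)]
  3: ∅  [no exit]
witness 3: b

Answer: DEADLOCK at state 3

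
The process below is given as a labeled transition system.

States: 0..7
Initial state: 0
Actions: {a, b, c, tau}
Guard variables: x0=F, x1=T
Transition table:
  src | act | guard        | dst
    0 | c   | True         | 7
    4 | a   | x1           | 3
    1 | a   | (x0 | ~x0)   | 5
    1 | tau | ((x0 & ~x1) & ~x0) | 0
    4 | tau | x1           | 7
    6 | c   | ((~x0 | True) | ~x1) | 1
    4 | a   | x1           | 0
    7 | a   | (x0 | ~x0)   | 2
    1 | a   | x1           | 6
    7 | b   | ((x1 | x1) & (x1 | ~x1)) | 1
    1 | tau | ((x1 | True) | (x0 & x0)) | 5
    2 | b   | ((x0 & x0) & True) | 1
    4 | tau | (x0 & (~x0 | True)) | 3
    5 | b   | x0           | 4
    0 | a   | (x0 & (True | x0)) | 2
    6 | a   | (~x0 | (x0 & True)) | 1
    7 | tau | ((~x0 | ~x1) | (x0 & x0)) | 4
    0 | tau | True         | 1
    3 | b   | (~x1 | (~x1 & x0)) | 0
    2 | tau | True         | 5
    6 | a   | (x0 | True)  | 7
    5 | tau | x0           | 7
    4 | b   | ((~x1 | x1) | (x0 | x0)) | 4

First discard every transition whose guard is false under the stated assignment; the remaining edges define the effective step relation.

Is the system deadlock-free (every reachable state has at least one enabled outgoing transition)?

R = {0,1,2,3,4,5,6,7}
  0: c→7  tau→1  [2 exit(s)]
  1: a→5  a→6  tau→5  [3 exit(s)]
  2: tau→5  [1 exit(s)]
  3: ∅  [deadlock]
  4: a→0  a→3  b→4  tau→7  [4 exit(s)]
  5: ∅  [deadlock]
  6: a→1  a→7  c→1  [3 exit(s)]
  7: a→2  b→1  tau→4  [3 exit(s)]
trace reaching 3: c·tau·a

Answer: DEADLOCK at state 3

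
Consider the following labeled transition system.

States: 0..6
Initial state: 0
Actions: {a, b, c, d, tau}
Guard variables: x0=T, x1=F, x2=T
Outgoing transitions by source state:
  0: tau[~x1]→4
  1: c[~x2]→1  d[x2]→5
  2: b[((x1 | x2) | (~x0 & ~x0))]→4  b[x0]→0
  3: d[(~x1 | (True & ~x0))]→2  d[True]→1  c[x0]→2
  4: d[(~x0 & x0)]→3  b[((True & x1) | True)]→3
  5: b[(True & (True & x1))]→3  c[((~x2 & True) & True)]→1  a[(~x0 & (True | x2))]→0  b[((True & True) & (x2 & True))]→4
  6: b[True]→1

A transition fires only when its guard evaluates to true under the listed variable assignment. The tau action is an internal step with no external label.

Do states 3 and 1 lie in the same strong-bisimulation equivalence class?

Answer: NOT BISIMILAR

Analysis:
Refine partition for ~:
  P[0] = {{0,1,2,3,4,5,6}}
  P[1] = {{0},{1},{2,4,5,6},{3}}
  P[2] = {{0},{1},{2},{3},{4},{5},{6}}
Fixed point at round 3; 7 class(es).
class of 3: {3}; class of 1: {1}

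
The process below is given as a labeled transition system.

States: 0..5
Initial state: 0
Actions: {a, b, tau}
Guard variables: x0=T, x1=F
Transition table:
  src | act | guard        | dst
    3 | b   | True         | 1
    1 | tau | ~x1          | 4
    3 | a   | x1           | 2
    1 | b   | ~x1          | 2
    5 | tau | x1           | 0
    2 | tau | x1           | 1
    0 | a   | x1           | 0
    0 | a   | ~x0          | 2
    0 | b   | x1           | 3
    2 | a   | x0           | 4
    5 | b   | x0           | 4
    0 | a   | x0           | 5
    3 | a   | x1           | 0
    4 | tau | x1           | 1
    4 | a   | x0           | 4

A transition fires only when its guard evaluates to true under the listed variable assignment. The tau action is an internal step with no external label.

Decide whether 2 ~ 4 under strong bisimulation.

Answer: BISIMILAR

Analysis:
Compute ~ classes (split until stable):
  π0 = {{0,1,2,3,4,5}}
  π1 = {{0,2,4},{1},{3,5}}
  π2 = {{0},{1},{2,4},{3},{5}}
Fixed point at round 3; 5 class(es).
2∈{2,4}, 4∈{2,4}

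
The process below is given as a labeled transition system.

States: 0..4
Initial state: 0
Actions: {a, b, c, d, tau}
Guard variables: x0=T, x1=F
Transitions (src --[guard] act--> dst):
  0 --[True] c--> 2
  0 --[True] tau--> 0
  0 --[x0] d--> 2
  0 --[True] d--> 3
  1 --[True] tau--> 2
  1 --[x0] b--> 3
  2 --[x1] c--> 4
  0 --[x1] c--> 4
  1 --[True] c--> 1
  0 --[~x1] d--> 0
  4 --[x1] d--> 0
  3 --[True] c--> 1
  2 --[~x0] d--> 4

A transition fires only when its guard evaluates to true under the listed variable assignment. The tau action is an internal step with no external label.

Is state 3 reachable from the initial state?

9 transition(s) survive guard evaluation.
Layer 0: {0}
Layer 1: {2,3}  total {0,2,3}
Layer 2: {1}  total {0,1,2,3}
R = {0,1,2,3}
Path to 3: d

Answer: REACHABLE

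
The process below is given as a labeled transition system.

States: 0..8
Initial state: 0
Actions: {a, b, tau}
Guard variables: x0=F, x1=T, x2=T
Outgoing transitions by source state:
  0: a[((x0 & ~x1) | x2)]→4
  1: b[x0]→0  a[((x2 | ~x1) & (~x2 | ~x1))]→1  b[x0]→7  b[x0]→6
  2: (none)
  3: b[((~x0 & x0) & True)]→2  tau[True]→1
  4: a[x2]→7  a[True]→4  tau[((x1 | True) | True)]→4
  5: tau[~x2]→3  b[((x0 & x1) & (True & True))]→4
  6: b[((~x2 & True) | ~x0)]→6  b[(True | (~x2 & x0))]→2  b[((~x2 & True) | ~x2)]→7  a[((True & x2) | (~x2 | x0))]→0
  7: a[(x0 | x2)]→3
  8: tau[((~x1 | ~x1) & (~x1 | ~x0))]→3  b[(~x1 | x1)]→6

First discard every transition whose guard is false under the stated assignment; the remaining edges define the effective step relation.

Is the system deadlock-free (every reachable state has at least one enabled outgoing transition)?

Reach set: {0,1,3,4,7}
  0: a→4  [deg 1]
  1: ∅  [STUCK]
  3: tau→1  [deg 1]
  4: a→4  a→7  tau→4  [deg 3]
  7: a→3  [deg 1]
Path to 1: a·a·a·tau

Answer: DEADLOCK at state 1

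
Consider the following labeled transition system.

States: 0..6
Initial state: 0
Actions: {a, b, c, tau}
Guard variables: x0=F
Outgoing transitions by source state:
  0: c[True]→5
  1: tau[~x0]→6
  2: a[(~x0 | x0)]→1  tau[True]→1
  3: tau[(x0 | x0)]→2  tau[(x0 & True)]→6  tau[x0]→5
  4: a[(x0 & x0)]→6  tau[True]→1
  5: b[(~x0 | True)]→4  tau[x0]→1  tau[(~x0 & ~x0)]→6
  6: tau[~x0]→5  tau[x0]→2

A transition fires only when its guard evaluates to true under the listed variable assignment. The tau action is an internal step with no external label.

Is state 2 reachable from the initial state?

8 transition(s) survive guard evaluation.
depth 0: {0}
depth 1: {5}  cumulative {0,5}
depth 2: {4,6}  cumulative {0,4,5,6}
depth 3: {1}  cumulative {0,1,4,5,6}
Reach set: {0,1,4,5,6}

Answer: UNREACHABLE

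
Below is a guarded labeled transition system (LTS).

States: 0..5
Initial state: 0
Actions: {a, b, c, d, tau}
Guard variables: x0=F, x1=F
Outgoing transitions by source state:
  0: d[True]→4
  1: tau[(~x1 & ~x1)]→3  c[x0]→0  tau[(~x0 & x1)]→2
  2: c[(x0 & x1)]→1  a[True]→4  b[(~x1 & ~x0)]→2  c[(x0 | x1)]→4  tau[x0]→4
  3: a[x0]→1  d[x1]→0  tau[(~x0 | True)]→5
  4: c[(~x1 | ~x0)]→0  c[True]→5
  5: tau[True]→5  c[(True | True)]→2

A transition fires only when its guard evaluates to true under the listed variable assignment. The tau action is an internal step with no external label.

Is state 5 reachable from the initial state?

After dropping false guards: 9 live edges.
Layer 0: {0}
Layer 1: {4}  total {0,4}
Layer 2: {5}  total {0,4,5}
Layer 3: {2}  total {0,2,4,5}
Reach set: {0,2,4,5}
Path to 5: d·c

Answer: REACHABLE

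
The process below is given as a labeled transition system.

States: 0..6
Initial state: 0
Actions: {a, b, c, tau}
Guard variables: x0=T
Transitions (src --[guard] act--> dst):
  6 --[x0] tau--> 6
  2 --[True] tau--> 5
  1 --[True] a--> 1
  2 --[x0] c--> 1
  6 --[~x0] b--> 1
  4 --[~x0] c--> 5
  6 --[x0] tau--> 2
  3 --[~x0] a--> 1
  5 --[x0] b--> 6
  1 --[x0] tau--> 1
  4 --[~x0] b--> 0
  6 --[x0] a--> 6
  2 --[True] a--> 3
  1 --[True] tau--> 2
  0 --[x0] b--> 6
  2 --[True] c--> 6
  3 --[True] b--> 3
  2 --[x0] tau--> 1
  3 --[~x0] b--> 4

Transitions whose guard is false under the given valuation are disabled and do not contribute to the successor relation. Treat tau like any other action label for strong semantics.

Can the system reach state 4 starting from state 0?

Answer: UNREACHABLE

Working:
Guard filter leaves 14 enabled edge(s).
Layer 0: {0}
Layer 1: {6}  now seen {0,6}
Layer 2: {2}  now seen {0,2,6}
Layer 3: {1,3,5}  now seen {0,1,2,3,5,6}
Reach set: {0,1,2,3,5,6}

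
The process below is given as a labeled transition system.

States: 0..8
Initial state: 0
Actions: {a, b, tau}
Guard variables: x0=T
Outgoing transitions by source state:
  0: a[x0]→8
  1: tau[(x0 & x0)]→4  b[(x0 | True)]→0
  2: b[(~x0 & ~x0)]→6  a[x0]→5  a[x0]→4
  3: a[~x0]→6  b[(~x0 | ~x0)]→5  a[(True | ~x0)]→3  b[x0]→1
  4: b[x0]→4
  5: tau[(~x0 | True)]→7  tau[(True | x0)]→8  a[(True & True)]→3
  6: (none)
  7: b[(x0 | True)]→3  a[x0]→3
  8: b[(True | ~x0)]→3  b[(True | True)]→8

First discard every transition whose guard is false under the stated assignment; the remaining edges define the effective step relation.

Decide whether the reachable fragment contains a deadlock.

Answer: DEADLOCK-FREE

Working:
R = {0,1,3,4,8}
  0: a→8  [1 exit(s)]
  1: b→0  tau→4  [2 exit(s)]
  3: a→3  b→1  [2 exit(s)]
  4: b→4  [1 exit(s)]
  8: b→3  b→8  [2 exit(s)]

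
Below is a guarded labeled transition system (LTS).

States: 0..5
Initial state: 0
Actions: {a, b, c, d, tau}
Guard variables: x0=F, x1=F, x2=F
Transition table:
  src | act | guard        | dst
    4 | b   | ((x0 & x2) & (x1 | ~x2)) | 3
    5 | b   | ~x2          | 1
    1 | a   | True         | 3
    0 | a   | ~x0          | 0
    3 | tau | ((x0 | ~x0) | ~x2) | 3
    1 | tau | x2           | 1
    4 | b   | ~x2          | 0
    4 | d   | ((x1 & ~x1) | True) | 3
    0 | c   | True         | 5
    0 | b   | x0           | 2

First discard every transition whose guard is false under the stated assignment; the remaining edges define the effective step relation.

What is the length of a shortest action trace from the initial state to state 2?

BFS to 2:
  Layer 0: {0}
  Layer 1: {5}
  Layer 2: {1}
  Layer 3: {3}
2 never appears.

Answer: UNREACHABLE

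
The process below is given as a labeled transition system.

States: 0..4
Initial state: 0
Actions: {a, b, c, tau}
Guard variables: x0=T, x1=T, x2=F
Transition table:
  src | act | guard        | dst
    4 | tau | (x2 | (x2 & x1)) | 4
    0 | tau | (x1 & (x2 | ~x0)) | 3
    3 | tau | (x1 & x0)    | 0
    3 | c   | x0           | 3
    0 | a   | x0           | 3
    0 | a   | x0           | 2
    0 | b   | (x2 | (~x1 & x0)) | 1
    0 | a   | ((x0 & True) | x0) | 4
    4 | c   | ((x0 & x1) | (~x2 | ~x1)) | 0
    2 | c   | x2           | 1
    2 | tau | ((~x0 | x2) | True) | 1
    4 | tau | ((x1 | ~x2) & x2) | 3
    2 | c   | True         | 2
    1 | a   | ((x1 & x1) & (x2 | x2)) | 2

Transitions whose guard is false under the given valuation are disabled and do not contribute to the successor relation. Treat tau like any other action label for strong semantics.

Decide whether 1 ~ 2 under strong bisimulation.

Compute ~ classes (split until stable):
  P[0] = {{0,1,2,3,4}}
  P[1] = {{0},{1},{2,3},{4}}
  P[2] = {{0},{1},{2},{3},{4}}
5 equivalence class(es) (converged in 3)
1∈{1}, 2∈{2}

Answer: NOT BISIMILAR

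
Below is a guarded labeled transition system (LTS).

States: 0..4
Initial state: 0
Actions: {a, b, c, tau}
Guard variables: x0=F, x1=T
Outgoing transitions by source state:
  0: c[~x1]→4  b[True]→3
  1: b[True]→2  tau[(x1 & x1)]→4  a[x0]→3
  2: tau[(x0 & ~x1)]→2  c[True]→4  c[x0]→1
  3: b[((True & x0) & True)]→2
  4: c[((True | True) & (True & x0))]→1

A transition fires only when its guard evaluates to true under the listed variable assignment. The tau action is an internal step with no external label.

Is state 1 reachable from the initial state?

Answer: UNREACHABLE

Analysis:
After dropping false guards: 4 live edges.
Layer 0: {0}
Layer 1: {3}  total {0,3}
R = {0,3}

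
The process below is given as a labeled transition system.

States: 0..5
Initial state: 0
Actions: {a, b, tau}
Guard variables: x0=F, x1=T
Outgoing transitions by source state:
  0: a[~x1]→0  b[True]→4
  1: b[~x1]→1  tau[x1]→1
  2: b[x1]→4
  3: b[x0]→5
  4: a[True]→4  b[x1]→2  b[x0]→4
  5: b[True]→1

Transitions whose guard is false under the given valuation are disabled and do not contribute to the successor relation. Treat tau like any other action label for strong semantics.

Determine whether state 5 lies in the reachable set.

6 transition(s) survive guard evaluation.
L0 = {0}
L1 = {4}  cumulative {0,4}
L2 = {2}  cumulative {0,2,4}
Reach set: {0,2,4}

Answer: UNREACHABLE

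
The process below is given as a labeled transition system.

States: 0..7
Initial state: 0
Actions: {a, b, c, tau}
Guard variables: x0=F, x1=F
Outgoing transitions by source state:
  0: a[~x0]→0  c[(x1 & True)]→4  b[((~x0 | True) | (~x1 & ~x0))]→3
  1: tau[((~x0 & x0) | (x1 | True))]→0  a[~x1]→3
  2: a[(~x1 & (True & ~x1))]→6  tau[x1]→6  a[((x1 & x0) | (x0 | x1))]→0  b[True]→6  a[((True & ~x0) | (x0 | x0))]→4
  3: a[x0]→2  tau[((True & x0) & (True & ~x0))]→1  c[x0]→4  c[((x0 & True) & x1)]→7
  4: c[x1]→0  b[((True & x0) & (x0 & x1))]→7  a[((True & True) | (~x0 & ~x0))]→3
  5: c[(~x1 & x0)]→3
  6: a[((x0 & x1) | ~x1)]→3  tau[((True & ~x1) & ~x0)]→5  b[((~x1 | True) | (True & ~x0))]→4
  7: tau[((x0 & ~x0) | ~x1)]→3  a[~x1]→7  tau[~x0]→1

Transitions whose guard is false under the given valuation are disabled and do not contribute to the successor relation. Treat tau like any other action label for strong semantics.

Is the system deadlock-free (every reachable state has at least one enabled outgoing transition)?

Answer: DEADLOCK at state 3

Working:
Reach set: {0,3}
  0: a→0  b→3  [2 exit(s)]
  3: ∅  [deadlock]
witness 3: b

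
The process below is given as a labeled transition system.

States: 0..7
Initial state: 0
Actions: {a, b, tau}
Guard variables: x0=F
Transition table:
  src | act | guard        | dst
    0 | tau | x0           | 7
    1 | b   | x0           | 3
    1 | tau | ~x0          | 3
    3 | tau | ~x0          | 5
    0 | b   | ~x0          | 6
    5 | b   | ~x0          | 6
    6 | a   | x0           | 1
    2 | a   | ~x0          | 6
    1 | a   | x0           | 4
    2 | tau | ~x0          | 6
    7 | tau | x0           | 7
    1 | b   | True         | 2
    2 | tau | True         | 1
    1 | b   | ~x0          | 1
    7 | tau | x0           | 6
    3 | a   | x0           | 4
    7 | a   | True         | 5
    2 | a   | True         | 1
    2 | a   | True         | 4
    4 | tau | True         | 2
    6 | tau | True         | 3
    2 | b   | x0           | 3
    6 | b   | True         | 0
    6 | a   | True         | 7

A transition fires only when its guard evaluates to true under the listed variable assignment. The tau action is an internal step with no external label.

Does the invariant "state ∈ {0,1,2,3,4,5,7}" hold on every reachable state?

Answer: INVARIANT VIOLATED at state 6

Working:
Allowed set {0,1,2,3,4,5,7}
R = {0,3,5,6,7}
  0: safe
  3: safe
  5: safe
  6: ✗ unsafe
  7: safe
witness against invariant: b → 6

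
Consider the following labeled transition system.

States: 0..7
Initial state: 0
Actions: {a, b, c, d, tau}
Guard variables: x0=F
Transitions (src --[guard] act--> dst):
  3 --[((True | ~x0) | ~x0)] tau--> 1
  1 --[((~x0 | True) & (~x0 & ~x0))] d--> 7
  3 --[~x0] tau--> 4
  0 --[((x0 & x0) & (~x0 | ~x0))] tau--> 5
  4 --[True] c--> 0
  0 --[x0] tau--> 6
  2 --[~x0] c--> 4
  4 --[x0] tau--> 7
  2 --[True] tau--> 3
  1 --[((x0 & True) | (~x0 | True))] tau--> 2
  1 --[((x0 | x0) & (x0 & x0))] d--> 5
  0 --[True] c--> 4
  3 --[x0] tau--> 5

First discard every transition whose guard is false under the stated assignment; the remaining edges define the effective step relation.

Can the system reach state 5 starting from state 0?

Guard filter leaves 8 enabled edge(s).
L0 = {0}
L1 = {4}  cumulative {0,4}
R = {0,4}

Answer: UNREACHABLE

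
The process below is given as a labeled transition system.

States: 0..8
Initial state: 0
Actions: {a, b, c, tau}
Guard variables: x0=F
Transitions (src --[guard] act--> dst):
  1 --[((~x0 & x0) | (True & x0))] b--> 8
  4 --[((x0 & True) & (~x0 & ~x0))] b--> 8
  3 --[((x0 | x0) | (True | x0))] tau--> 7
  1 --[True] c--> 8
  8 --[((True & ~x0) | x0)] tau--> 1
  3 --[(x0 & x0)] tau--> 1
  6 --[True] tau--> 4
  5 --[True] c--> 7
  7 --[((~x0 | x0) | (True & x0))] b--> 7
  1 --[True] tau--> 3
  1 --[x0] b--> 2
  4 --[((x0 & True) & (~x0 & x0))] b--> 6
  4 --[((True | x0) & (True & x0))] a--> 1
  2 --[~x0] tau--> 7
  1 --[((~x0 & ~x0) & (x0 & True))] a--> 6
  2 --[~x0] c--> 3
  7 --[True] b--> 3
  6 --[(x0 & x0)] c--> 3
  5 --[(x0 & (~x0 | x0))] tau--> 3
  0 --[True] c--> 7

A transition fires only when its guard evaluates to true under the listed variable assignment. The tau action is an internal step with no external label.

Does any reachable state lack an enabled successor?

R = {0,3,7}
  0: c→7  [1 out]
  3: tau→7  [1 out]
  7: b→3  b→7  [2 out]

Answer: DEADLOCK-FREE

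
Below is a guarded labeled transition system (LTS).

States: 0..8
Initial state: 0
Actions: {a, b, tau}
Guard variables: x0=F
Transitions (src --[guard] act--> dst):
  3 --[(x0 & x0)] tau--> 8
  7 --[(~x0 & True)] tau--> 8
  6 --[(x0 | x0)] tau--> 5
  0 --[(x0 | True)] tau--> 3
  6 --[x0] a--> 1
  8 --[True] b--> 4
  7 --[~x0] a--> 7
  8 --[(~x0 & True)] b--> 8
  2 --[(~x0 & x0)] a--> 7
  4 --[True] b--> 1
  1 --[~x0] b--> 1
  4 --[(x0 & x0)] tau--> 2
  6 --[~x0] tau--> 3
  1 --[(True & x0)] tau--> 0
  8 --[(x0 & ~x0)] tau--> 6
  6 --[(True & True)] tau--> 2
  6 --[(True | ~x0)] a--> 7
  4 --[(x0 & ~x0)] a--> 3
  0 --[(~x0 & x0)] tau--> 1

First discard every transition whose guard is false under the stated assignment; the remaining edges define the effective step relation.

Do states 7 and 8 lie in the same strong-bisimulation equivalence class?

Bisimulation quotient by refinement:
  P[0] = {{0,1,2,3,4,5,6,7,8}}
  P[1] = {{0},{1,4,8},{2,3,5},{6,7}}
  P[2] = {{0},{1,4,8},{2,3,5},{6},{7}}
stable after 3 split(s): 5 block(s)
[7]={7}  [8]={1,4,8}

Answer: NOT BISIMILAR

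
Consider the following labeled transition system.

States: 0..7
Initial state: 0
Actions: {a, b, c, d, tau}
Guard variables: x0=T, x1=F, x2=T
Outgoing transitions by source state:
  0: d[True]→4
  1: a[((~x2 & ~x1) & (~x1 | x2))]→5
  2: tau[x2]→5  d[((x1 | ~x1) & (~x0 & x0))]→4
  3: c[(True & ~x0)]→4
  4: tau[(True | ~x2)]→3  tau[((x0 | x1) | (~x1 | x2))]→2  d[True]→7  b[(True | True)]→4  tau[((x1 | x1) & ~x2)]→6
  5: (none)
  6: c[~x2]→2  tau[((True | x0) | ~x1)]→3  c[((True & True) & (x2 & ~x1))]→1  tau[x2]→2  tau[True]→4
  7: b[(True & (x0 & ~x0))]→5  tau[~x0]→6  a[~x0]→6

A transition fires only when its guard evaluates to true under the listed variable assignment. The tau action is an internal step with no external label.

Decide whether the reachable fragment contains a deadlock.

R = {0,2,3,4,5,7}
  0: d→4  [deg 1]
  2: tau→5  [deg 1]
  3: ∅  [STUCK]
  4: b→4  d→7  tau→2  tau→3  [deg 4]
  5: ∅  [STUCK]
  7: ∅  [STUCK]
witness 3: d·tau

Answer: DEADLOCK at state 3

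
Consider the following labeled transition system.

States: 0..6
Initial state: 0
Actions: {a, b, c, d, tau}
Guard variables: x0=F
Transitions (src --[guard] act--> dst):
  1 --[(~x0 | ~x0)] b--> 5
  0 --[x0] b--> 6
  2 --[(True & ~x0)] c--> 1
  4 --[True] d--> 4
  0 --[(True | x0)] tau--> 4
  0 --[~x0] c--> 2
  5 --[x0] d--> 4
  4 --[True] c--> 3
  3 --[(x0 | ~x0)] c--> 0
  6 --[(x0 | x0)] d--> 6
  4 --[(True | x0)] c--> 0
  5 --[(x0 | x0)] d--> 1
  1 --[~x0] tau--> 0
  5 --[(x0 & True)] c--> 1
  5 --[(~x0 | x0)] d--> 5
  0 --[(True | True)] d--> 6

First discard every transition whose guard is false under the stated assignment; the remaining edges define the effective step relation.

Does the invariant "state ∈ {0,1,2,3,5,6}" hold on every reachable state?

Safe = {0,1,2,3,5,6}
Reachable = {0,1,2,3,4,5,6}
  0: ✓
  1: ✓
  2: ✓
  3: ✓
  4: outside
  5: ✓
  6: ✓
reach 4 via tau — violates

Answer: INVARIANT VIOLATED at state 4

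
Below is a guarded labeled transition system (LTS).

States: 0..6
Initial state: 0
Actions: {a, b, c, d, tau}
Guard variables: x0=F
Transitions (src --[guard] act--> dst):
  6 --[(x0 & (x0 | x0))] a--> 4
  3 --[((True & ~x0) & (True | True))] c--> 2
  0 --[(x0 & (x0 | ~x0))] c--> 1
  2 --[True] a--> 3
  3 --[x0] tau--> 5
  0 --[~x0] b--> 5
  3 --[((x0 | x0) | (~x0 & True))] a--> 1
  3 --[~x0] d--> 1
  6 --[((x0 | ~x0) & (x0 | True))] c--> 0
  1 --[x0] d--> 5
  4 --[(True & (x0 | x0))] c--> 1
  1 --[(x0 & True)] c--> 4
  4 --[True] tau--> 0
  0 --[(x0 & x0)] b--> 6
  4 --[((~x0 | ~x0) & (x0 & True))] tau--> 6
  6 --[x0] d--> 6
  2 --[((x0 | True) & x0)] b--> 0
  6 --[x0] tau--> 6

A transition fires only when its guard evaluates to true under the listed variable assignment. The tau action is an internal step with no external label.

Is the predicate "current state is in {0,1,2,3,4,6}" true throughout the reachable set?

Inv-set: {0,1,2,3,4,6}
Reachable = {0,5}
  0: ok
  5: VIOLATES
witness against invariant: b → 5

Answer: INVARIANT VIOLATED at state 5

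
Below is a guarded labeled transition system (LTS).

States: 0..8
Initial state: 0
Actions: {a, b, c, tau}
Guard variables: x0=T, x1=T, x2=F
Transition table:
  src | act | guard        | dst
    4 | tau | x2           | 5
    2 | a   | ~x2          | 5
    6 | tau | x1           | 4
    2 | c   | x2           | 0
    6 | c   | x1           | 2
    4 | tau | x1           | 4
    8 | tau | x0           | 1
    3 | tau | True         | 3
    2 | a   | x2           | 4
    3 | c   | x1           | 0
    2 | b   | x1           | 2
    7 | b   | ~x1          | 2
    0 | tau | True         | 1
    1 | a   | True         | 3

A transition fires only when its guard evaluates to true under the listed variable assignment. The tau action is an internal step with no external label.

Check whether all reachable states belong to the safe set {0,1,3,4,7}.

Answer: INVARIANT HOLDS

Working:
Safe = {0,1,3,4,7}
Reach set: {0,1,3}
  0: ✓
  1: ✓
  3: ✓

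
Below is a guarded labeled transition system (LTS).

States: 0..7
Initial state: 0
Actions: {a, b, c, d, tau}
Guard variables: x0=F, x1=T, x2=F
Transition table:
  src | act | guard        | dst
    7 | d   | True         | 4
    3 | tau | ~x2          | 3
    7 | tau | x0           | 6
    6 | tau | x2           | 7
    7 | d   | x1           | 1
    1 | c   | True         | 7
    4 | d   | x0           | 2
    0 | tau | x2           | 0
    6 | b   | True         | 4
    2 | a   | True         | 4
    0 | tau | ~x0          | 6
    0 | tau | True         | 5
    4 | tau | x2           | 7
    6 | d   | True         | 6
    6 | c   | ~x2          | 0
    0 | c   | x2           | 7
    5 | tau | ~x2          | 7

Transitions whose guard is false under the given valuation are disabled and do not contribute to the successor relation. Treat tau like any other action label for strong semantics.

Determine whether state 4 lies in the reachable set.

Answer: REACHABLE

Analysis:
Guard filter leaves 11 enabled edge(s).
depth 0: {0}
depth 1: {5,6}  now seen {0,5,6}
depth 2: {4,7}  now seen {0,4,5,6,7}
depth 3: {1}  now seen {0,1,4,5,6,7}
R = {0,1,4,5,6,7}
Path to 4: tau·b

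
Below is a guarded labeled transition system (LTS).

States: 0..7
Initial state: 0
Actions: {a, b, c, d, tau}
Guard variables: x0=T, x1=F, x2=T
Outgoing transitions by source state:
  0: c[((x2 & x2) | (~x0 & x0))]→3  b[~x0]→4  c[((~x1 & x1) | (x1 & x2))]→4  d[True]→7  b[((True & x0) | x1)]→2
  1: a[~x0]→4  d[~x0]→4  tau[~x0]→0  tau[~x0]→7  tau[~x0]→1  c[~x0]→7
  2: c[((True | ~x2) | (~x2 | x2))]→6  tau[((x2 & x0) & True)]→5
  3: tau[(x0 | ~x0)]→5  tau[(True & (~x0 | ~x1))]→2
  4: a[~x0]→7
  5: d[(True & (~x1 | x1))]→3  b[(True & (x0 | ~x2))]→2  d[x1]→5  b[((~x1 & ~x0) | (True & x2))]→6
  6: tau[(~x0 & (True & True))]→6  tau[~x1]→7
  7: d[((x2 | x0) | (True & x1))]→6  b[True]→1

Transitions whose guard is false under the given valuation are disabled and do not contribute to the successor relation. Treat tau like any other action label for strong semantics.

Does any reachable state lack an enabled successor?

Answer: DEADLOCK at state 1

Analysis:
Reach set: {0,1,2,3,5,6,7}
  0: b→2  c→3  d→7  [3 out]
  1: ∅  [no exit]
  2: c→6  tau→5  [2 out]
  3: tau→2  tau→5  [2 out]
  5: b→2  b→6  d→3  [3 out]
  6: tau→7  [1 out]
  7: b→1  d→6  [2 out]
witness 1: d·b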